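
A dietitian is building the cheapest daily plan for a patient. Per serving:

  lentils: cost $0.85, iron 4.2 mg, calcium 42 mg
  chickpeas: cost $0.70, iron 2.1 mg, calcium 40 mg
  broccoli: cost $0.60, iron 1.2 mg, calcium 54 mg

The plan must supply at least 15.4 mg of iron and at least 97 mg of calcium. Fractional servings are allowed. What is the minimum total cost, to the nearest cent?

lentils only: max(15.4/4.2, 97/42) = 3.667 servings → $3.12.
chickpeas only: max(15.4/2.1, 97/40) = 7.333 servings → $5.13.
broccoli only: max(15.4/1.2, 97/54) = 12.83 servings → $7.70.
lentils + chickpeas with both targets exact would need a negative amount; discard.
lentils + broccoli: intersection lies outside the first quadrant.
chickpeas + broccoli: intersection lies outside the first quadrant.
Cheapest feasible corner: $3.12.

$3.12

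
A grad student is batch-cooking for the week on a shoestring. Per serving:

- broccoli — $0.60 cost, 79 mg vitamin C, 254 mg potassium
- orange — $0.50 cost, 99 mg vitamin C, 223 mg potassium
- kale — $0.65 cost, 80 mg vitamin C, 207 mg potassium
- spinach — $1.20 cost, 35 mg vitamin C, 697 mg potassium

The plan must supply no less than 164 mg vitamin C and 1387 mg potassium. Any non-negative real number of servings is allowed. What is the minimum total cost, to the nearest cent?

This is a tiny linear program; its minimum lies at a vertex of the feasible set. List the vertices and price them.
broccoli only: max(164/79, 1387/254) = 5.461 servings → $3.28.
orange only: max(164/99, 1387/223) = 6.22 servings → $3.11.
kale only: max(164/80, 1387/207) = 6.7 servings → $4.36.
spinach only: max(164/35, 1387/697) = 4.686 servings → $5.62.
broccoli + orange with both targets exact would need a negative amount; discard.
broccoli + kale with both targets exact would need a negative amount; discard.
broccoli + spinach with both tight: 1.424 servings and 1.471 servings → $2.62.
orange + kale: the both-tight solution has a negative serving — not a feasible corner.
orange + spinach with both tight: 1.075 servings and 1.646 servings → $2.51.
kale + spinach with both tight: 1.356 servings and 1.587 servings → $2.79.
So the least-cost plan costs $2.51.

$2.51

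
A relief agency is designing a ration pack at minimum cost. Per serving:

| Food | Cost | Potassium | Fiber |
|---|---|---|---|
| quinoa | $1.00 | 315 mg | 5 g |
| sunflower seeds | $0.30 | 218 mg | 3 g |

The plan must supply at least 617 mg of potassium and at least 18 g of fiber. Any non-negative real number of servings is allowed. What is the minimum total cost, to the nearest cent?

The cheapest plan sits at a corner of the feasible region — with two constraints it uses at most two foods.
quinoa only: max(617/315, 18/5) = 3.6 servings → $3.60.
sunflower seeds only: max(617/218, 18/3) = 6 servings → $1.80.
quinoa + sunflower seeds with both targets exact would need a negative amount; discard.
Cheapest feasible corner: $1.80.

$1.80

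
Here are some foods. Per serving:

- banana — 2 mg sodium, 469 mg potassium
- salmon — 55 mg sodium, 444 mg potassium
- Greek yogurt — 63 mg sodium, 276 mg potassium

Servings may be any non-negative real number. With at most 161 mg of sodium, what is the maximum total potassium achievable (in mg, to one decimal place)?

Potassium per mg sodium: banana 234.5, salmon 8.073, Greek yogurt 4.381.
With no serving limits, spend the whole sodium allowance on banana: 161 mg / 2 mg × 469 mg = 37754.5 mg.

37754.5 mg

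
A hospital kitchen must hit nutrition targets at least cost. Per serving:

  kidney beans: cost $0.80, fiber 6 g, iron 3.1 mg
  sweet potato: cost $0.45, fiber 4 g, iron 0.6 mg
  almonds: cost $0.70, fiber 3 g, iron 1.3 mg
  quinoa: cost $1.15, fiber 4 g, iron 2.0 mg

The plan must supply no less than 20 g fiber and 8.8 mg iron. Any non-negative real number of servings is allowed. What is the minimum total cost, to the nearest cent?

$2.58

kidney beans only: max(20/6, 8.8/3.1) = 3.333 servings → $2.67.
sweet potato only: max(20/4, 8.8/0.6) = 14.67 servings → $6.60.
almonds only: max(20/3, 8.8/1.3) = 6.769 servings → $4.74.
quinoa only: max(20/4, 8.8/2.0) = 5 servings → $5.75.
kidney beans + sweet potato with both tight: 2.636 servings and 1.045 servings → $2.58.
kidney beans + almonds with both tight: 0.2667 servings and 6.133 servings → $4.51.
kidney beans + quinoa: the both-tight solution has a negative serving — not a feasible corner.
sweet potato + almonds with both targets exact would need a negative amount; discard.
sweet potato + quinoa with both tight: 0.8571 servings and 4.143 servings → $5.15.
almonds + quinoa with both tight: 6 servings and 0.5 servings → $4.78.
Cheapest feasible corner: $2.58.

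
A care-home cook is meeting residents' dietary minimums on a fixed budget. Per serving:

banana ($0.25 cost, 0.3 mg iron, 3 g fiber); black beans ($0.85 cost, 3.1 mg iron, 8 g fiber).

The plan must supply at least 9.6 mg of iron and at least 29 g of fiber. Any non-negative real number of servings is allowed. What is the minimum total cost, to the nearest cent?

$2.95

Compare the cost at each extreme point of the feasible region.
banana only: max(9.6/0.3, 29/3) = 32 servings → $8.00.
black beans only: max(9.6/3.1, 29/8) = 3.625 servings → $3.08.
banana + black beans with both tight: 1.899 servings and 2.913 servings → $2.95.
So the least-cost plan costs $2.95.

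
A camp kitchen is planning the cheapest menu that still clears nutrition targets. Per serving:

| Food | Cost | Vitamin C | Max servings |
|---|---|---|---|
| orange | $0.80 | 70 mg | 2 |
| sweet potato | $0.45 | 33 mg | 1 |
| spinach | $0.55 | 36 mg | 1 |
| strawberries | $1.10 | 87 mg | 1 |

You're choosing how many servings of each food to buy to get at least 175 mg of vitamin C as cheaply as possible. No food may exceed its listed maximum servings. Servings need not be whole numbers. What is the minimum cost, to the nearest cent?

Cost per mg of vitamin C: orange $0.0114, strawberries $0.0126, sweet potato $0.0136, spinach $0.0153.
Take 2 servings of orange: +140.0 mg vitamin C for $1.60 (total $1.60, still need 35.0 mg).
Take 0.4023 servings of strawberries: +35.0 mg vitamin C for $0.44 (total $2.04, still need 0.0 mg).
Greedy by cheapest-per-mg is optimal for a single linear constraint, so the minimum cost is $2.04.

$2.04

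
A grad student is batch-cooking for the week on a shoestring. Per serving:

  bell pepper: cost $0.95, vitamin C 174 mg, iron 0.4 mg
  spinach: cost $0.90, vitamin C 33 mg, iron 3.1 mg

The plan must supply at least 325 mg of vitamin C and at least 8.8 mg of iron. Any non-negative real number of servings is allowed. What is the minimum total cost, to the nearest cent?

$3.69

This is a tiny linear program; its minimum lies at a vertex of the feasible set. List the vertices and price them.
bell pepper only: max(325/174, 8.8/0.4) = 22 servings → $20.90.
spinach only: max(325/33, 8.8/3.1) = 9.848 servings → $8.86.
bell pepper + spinach with both tight: 1.363 servings and 2.663 servings → $3.69.
So the least-cost plan costs $3.69.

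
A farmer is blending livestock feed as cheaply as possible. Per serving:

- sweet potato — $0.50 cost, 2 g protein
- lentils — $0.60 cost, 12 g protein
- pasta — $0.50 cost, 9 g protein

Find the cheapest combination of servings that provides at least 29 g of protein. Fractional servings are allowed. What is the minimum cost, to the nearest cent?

$1.45

Cost per g of protein: lentils $0.0500, pasta $0.0556, sweet potato $0.2500.
With no serving limits, use only lentils: 29 g / 12 g = 2.417 servings × $0.60 = $1.45.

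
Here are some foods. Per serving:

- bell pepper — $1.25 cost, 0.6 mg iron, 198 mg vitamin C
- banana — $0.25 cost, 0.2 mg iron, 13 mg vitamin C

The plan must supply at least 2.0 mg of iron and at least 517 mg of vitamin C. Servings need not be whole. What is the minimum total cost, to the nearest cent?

This is a tiny linear program; its minimum lies at a vertex of the feasible set. List the vertices and price them.
bell pepper only: max(2.0/0.6, 517/198) = 3.333 servings → $4.17.
banana only: max(2.0/0.2, 517/13) = 39.77 servings → $9.94.
bell pepper + banana with both tight: 2.434 servings and 2.698 servings → $3.72.
The minimum over all feasible corners is $3.72.

$3.72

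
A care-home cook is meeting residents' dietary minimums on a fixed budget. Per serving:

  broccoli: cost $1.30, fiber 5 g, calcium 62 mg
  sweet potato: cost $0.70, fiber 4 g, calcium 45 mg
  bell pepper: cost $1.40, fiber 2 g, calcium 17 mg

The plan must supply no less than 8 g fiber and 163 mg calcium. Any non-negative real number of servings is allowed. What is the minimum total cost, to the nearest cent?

A basic optimal solution has at most two foods positive. Try each food alone and each pair with both targets met exactly.
broccoli only: max(8/5, 163/62) = 2.629 servings → $3.42.
sweet potato only: max(8/4, 163/45) = 3.622 servings → $2.54.
bell pepper only: max(8/2, 163/17) = 9.588 servings → $13.42.
broccoli + sweet potato: the both-tight solution has a negative serving — not a feasible corner.
broccoli + bell pepper with both targets exact would need a negative amount; discard.
sweet potato + bell pepper: the both-tight solution has a negative serving — not a feasible corner.
The minimum over all feasible corners is $2.54.

$2.54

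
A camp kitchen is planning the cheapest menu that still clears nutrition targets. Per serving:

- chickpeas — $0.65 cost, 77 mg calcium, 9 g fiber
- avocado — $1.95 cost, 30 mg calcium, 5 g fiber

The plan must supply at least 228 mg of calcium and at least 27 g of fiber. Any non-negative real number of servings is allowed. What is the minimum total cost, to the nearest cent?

$1.95

Two binding constraints pin down two serving amounts, so the optimal mix uses at most two foods. The candidates are each food alone (scaled to the tighter of calcium/fiber) and each pair with both constraints tight.
chickpeas only: max(228/77, 27/9) = 3 servings → $1.95.
avocado only: max(228/30, 27/5) = 7.6 servings → $14.82.
chickpeas + avocado with both tight: 2.87 servings and 0.2348 servings → $2.32.
Cheapest feasible corner: $1.95.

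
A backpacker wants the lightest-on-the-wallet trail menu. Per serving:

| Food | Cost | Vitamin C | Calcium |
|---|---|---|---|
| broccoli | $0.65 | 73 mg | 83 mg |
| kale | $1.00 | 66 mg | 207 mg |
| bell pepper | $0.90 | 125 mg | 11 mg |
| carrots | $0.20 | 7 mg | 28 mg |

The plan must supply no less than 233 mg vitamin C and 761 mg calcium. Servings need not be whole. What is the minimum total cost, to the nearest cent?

Two binding constraints pin down two serving amounts, so the optimal mix uses at most two foods. The candidates are each food alone (scaled to the tighter of vitamin C/calcium) and each pair with both constraints tight.
broccoli only: max(233/73, 761/83) = 9.169 servings → $5.96.
kale only: max(233/66, 761/207) = 3.676 servings → $3.68.
bell pepper only: max(233/125, 761/11) = 69.18 servings → $62.26.
carrots only: max(233/7, 761/28) = 33.29 servings → $6.66.
broccoli + kale: the both-tight solution has a negative serving — not a feasible corner.
broccoli + bell pepper: intersection lies outside the first quadrant.
broccoli + carrots with both tight: 0.8182 servings and 24.75 servings → $5.48.
kale + bell pepper with both targets exact would need a negative amount; discard.
kale + carrots with both tight: 3 servings and 5 servings → $4.00.
bell pepper + carrots with both tight: 0.3497 servings and 27.04 servings → $5.72.
Cheapest feasible corner: $3.68.

$3.68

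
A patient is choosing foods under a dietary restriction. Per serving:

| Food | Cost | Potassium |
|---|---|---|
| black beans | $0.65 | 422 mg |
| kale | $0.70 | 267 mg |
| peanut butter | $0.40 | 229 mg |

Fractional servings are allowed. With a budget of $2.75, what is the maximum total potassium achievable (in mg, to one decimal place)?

1785.4 mg

Potassium per dollar: black beans 649.2, peanut butter 572.5, kale 381.4.
With no serving limits, spend the whole cost allowance on black beans: $2.75 / $0.65 × 422 mg = 1785.4 mg.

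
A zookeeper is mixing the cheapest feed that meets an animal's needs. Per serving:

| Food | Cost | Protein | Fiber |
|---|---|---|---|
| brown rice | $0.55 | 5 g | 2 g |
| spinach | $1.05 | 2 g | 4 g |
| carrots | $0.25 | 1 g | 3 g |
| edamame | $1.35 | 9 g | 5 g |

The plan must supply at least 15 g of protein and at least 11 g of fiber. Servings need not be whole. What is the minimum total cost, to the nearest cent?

$1.92

The cheapest plan sits at a corner of the feasible region — with two constraints it uses at most two foods.
brown rice only: max(15/5, 11/2) = 5.5 servings → $3.02.
spinach only: max(15/2, 11/4) = 7.5 servings → $7.88.
carrots only: max(15/1, 11/3) = 15 servings → $3.75.
edamame only: max(15/9, 11/5) = 2.2 servings → $2.97.
brown rice + spinach with both tight: 2.375 servings and 1.562 servings → $2.95.
brown rice + carrots with both tight: 2.615 servings and 1.923 servings → $1.92.
brown rice + edamame: intersection lies outside the first quadrant.
spinach + carrots: the both-tight solution has a negative serving — not a feasible corner.
spinach + edamame with both tight: 0.9231 servings and 1.462 servings → $2.94.
carrots + edamame with both tight: 1.091 servings and 1.545 servings → $2.36.
So the least-cost plan costs $1.92.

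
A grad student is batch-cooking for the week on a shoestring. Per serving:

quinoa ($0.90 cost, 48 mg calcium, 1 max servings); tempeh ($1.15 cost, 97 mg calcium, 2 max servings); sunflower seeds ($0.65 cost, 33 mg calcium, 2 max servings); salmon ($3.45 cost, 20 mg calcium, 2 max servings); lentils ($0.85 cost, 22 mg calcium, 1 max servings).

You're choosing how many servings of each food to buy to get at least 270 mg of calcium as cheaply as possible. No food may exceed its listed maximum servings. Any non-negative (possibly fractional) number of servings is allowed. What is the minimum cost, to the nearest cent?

$3.75

Cost per mg of calcium: tempeh $0.0119, quinoa $0.0187, sunflower seeds $0.0197, lentils $0.0386, salmon $0.1725.
Take 2 servings of tempeh: +194.0 mg calcium for $2.30 (total $2.30, still need 76.0 mg).
Take 1 serving of quinoa: +48.0 mg calcium for $0.90 (total $3.20, still need 28.0 mg).
Take 0.8485 servings of sunflower seeds: +28.0 mg calcium for $0.55 (total $3.75, still need 0.0 mg).
Greedy by cheapest-per-mg is optimal for a single linear constraint, so the minimum cost is $3.75.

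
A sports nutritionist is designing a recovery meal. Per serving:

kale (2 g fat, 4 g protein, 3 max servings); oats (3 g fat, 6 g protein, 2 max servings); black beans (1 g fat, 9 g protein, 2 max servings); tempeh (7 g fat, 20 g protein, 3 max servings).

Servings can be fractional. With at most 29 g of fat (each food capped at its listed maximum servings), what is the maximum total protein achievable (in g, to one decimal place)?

Protein per g fat: black beans 9, tempeh 2.857, kale 2, oats 2.
Take 2 servings of black beans: uses 2 g fat, +18.0 g protein (running total 18.0 g).
Take 3 servings of tempeh: uses 21 g fat, +60.0 g protein (running total 78.0 g).
Take 3 servings of kale: uses 6 g fat, +12.0 g protein (running total 90.0 g).
Greedy by best ratio exhausts the fat allowance optimally: 90.0 g.

90.0 g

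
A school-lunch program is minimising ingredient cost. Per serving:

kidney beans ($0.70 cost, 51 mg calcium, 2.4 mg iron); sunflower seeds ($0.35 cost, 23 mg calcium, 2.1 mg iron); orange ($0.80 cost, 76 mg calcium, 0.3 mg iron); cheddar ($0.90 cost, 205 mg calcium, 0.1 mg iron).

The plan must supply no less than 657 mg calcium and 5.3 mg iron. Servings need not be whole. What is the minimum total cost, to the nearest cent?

$3.48

kidney beans only: max(657/51, 5.3/2.4) = 12.88 servings → $9.02.
sunflower seeds only: max(657/23, 5.3/2.1) = 28.57 servings → $10.00.
orange only: max(657/76, 5.3/0.3) = 17.67 servings → $14.13.
cheddar only: max(657/205, 5.3/0.1) = 53 servings → $47.70.
kidney beans + sunflower seeds: the both-tight solution has a negative serving — not a feasible corner.
kidney beans + orange with both tight: 1.231 servings and 7.819 servings → $7.12.
kidney beans + cheddar with both tight: 2.097 servings and 2.683 servings → $3.88.
sunflower seeds + orange with both tight: 1.347 servings and 8.237 servings → $7.06.
sunflower seeds + cheddar with both tight: 2.384 servings and 2.937 servings → $3.48.
orange + cheddar: intersection lies outside the first quadrant.
The minimum over all feasible corners is $3.48.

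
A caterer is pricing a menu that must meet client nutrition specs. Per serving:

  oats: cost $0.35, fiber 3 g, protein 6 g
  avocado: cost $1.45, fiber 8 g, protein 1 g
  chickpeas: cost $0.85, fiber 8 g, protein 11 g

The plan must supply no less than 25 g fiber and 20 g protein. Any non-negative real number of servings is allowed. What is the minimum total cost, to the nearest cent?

With two linear requirements the optimum uses one or two foods; enumerate the corners.
oats only: max(25/3, 20/6) = 8.333 servings → $2.92.
avocado only: max(25/8, 20/1) = 20 servings → $29.00.
chickpeas only: max(25/8, 20/11) = 3.125 servings → $2.66.
oats + avocado with both tight: 3 servings and 2 servings → $3.95.
oats + chickpeas with both targets exact would need a negative amount; discard.
avocado + chickpeas with both tight: 1.438 servings and 1.688 servings → $3.52.
The minimum over all feasible corners is $2.66.

$2.66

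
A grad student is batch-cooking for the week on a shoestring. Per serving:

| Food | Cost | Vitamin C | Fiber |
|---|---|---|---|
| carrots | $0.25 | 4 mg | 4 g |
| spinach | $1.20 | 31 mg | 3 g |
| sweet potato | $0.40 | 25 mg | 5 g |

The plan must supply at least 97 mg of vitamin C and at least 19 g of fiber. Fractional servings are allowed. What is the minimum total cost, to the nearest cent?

$1.55

For a min-cost LP with two ≥-constraints, a basic feasible solution has at most two positive variables.
carrots only: max(97/4, 19/4) = 24.25 servings → $6.06.
spinach only: max(97/31, 19/3) = 6.333 servings → $7.60.
sweet potato only: max(97/25, 19/5) = 3.88 servings → $1.55.
carrots + spinach with both tight: 2.661 servings and 2.786 servings → $4.01.
carrots + sweet potato with both targets exact would need a negative amount; discard.
spinach + sweet potato with both tight: 0.125 servings and 3.725 servings → $1.64.
So the least-cost plan costs $1.55.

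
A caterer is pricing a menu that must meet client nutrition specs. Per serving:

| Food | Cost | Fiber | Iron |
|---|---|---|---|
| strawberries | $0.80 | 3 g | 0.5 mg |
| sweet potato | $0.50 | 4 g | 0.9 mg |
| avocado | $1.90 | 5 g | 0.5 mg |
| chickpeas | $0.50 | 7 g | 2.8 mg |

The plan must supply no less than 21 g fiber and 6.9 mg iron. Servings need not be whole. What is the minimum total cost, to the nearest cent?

A basic optimal solution has at most two foods positive. Try each food alone and each pair with both targets met exactly.
strawberries only: max(21/3, 6.9/0.5) = 13.8 servings → $11.04.
sweet potato only: max(21/4, 6.9/0.9) = 7.667 servings → $3.83.
avocado only: max(21/5, 6.9/0.5) = 13.8 servings → $26.22.
chickpeas only: max(21/7, 6.9/2.8) = 3 servings → $1.50.
strawberries + sweet potato: the both-tight solution has a negative serving — not a feasible corner.
strawberries + avocado with both targets exact would need a negative amount; discard.
strawberries + chickpeas with both tight: 2.143 servings and 2.082 servings → $2.76.
sweet potato + avocado: intersection lies outside the first quadrant.
sweet potato + chickpeas with both tight: 2.143 servings and 1.776 servings → $1.96.
avocado + chickpeas with both tight: 1 serving and 2.286 servings → $3.04.
The minimum over all feasible corners is $1.50.

$1.50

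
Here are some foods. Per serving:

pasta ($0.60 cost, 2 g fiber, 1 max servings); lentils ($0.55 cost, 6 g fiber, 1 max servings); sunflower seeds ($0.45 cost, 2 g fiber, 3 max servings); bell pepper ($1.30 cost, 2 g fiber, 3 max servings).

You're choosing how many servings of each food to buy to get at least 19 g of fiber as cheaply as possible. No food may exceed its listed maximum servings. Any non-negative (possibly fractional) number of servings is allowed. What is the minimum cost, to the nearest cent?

$5.75

Cost per g of fiber: lentils $0.0917, sunflower seeds $0.2250, pasta $0.3000, bell pepper $0.6500.
Take 1 serving of lentils: +6.0 g fiber for $0.55 (total $0.55, still need 13.0 g).
Take 3 servings of sunflower seeds: +6.0 g fiber for $1.35 (total $1.90, still need 7.0 g).
Take 1 serving of pasta: +2.0 g fiber for $0.60 (total $2.50, still need 5.0 g).
Take 2.5 servings of bell pepper: +5.0 g fiber for $3.25 (total $5.75, still need 0.0 g).
Filling from the cheapest source first is optimal under one linear minimum: $5.75.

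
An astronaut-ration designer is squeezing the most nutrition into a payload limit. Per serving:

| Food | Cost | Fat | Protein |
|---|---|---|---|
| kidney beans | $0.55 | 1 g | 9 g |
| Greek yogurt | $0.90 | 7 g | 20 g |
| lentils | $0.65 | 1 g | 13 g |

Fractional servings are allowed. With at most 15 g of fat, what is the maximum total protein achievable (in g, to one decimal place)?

195.0 g

Protein per g fat: lentils 13, kidney beans 9, Greek yogurt 2.857.
With no serving limits, spend the whole fat allowance on lentils: 15 g / 1 g × 13 g = 195.0 g.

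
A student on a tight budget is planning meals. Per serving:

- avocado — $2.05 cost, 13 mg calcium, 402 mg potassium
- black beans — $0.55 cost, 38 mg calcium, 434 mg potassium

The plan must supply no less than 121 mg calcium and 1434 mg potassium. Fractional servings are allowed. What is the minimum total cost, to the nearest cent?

$1.82

A basic optimal solution has at most two foods positive. Try each food alone and each pair with both targets met exactly.
avocado only: max(121/13, 1434/402) = 9.308 servings → $19.08.
black beans only: max(121/38, 1434/434) = 3.304 servings → $1.82.
avocado + black beans with both tight: 0.2053 servings and 3.114 servings → $2.13.
The minimum over all feasible corners is $1.82.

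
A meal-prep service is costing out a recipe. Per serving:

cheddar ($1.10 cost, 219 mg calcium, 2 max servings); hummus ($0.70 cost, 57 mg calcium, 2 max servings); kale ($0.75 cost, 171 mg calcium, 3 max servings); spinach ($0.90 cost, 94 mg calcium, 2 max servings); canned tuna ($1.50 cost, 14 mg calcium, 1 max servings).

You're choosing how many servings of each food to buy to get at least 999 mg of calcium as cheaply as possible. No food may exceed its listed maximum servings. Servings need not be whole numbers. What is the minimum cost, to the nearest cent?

$4.91

Cost per mg of calcium: kale $0.0044, cheddar $0.0050, spinach $0.0096, hummus $0.0123, canned tuna $0.1071.
Take 3 servings of kale: +513.0 mg calcium for $2.25 (total $2.25, still need 486.0 mg).
Take 2 servings of cheddar: +438.0 mg calcium for $2.20 (total $4.45, still need 48.0 mg).
Take 0.5106 servings of spinach: +48.0 mg calcium for $0.46 (total $4.91, still need 0.0 mg).
Greedy by cheapest-per-mg is optimal for a single linear constraint, so the minimum cost is $4.91.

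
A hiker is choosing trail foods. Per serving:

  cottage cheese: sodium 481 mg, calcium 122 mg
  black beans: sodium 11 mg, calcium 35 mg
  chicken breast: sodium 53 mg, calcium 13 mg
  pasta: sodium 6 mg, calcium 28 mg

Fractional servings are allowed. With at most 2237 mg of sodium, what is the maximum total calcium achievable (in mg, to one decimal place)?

Calcium per mg sodium: pasta 4.667, black beans 3.182, cottage cheese 0.2536, chicken breast 0.2453.
With no serving limits, spend the whole sodium allowance on pasta: 2237 mg / 6 mg × 28 mg = 10439.3 mg.

10439.3 mg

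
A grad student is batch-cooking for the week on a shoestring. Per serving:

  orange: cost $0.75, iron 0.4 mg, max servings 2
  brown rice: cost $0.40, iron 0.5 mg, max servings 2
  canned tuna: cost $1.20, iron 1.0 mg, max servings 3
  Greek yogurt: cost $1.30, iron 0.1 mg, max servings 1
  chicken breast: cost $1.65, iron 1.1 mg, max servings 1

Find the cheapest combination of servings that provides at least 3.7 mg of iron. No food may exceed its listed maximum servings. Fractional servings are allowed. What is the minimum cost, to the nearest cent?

$4.04

Cost per mg of iron: brown rice $0.8000, canned tuna $1.2000, chicken breast $1.5000, orange $1.8750, Greek yogurt $13.0000.
Take 2 servings of brown rice: +1.0 mg iron for $0.80 (total $0.80, still need 2.7 mg).
Take 2.7 servings of canned tuna: +2.7 mg iron for $3.24 (total $4.04, still need 0.0 mg).
Filling from the cheapest source first is optimal under one linear minimum: $4.04.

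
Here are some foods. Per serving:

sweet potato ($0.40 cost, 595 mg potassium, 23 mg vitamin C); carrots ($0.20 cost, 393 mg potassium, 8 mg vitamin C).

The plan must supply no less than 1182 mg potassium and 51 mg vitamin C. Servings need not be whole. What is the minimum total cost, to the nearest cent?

$0.89

Check every corner: each single food scaled to meet both minima, and each pair solved so both constraints bind.
sweet potato only: max(1182/595, 51/23) = 2.217 servings → $0.89.
carrots only: max(1182/393, 51/8) = 6.375 servings → $1.27.
sweet potato + carrots: intersection lies outside the first quadrant.
The minimum over all feasible corners is $0.89.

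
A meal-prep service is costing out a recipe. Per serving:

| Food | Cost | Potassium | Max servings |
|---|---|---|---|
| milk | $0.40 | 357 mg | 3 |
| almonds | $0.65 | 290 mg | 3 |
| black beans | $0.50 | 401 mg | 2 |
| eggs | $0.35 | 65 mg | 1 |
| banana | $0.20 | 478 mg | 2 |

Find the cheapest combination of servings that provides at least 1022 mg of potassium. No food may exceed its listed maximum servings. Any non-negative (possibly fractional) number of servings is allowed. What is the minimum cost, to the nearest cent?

$0.47

Cost per mg of potassium: banana $0.0004, milk $0.0011, black beans $0.0012, almonds $0.0022, eggs $0.0054.
Take 2 servings of banana: +956.0 mg potassium for $0.40 (total $0.40, still need 66.0 mg).
Take 0.1849 servings of milk: +66.0 mg potassium for $0.07 (total $0.47, still need 0.0 mg).
Greedy by cheapest-per-mg is optimal for a single linear constraint, so the minimum cost is $0.47.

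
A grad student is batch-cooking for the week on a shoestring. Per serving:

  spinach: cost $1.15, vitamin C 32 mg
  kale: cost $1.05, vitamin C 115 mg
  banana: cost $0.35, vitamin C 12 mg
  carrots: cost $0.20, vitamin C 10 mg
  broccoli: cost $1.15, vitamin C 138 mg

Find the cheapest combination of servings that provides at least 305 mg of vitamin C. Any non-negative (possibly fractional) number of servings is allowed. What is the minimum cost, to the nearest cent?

Cost per mg of vitamin C: broccoli $0.0083, kale $0.0091, carrots $0.0200, banana $0.0292, spinach $0.0359.
With no serving limits, use only broccoli: 305 mg / 138 mg = 2.21 servings × $1.15 = $2.54.

$2.54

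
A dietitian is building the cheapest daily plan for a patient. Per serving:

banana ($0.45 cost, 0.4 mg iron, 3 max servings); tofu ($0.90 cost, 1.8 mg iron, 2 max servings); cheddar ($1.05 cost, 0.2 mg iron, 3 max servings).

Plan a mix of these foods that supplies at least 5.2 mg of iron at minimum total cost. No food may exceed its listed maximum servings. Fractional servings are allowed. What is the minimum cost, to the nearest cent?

$5.25

Cost per mg of iron: tofu $0.5000, banana $1.1250, cheddar $5.2500.
Take 2 servings of tofu: +3.6 mg iron for $1.80 (total $1.80, still need 1.6 mg).
Take 3 servings of banana: +1.2 mg iron for $1.35 (total $3.15, still need 0.4 mg).
Take 2 servings of cheddar: +0.4 mg iron for $2.10 (total $5.25, still need 0.0 mg).
Greedy by cheapest-per-mg is optimal for a single linear constraint, so the minimum cost is $5.25.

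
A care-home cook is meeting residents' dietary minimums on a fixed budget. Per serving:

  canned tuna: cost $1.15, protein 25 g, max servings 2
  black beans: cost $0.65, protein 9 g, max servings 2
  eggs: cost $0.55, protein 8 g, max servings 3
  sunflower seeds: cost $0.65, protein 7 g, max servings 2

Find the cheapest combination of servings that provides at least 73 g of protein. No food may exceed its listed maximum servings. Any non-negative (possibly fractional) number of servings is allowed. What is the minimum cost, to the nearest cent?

Cost per g of protein: canned tuna $0.0460, eggs $0.0688, black beans $0.0722, sunflower seeds $0.0929.
Take 2 servings of canned tuna: +50.0 g protein for $2.30 (total $2.30, still need 23.0 g).
Take 2.875 servings of eggs: +23.0 g protein for $1.58 (total $3.88, still need 0.0 g).
Greedy by cheapest-per-g is optimal for a single linear constraint, so the minimum cost is $3.88.

$3.88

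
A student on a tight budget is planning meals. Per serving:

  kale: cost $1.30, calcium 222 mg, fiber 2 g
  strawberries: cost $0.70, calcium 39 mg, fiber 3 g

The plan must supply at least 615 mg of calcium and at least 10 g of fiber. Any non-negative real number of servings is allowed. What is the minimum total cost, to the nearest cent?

kale only: max(615/222, 10/2) = 5 servings → $6.50.
strawberries only: max(615/39, 10/3) = 15.77 servings → $11.04.
kale + strawberries with both tight: 2.474 servings and 1.684 servings → $4.40.
So the least-cost plan costs $4.40.

$4.40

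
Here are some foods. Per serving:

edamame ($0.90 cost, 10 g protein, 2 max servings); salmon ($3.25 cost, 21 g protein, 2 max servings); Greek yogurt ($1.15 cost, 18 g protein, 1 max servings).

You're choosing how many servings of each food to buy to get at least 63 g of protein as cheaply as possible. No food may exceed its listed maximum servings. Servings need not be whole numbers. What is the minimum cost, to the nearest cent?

$6.82

Cost per g of protein: Greek yogurt $0.0639, edamame $0.0900, salmon $0.1548.
Take 1 serving of Greek yogurt: +18.0 g protein for $1.15 (total $1.15, still need 45.0 g).
Take 2 servings of edamame: +20.0 g protein for $1.80 (total $2.95, still need 25.0 g).
Take 1.19 servings of salmon: +25.0 g protein for $3.87 (total $6.82, still need 0.0 g).
Greedy by cheapest-per-g is optimal for a single linear constraint, so the minimum cost is $6.82.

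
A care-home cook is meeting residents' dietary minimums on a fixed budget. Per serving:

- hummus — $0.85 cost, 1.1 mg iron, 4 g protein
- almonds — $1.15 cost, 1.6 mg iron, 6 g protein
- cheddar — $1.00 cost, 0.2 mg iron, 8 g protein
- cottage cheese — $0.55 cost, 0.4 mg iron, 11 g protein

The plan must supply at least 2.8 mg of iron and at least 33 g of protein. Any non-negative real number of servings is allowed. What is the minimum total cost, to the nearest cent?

$2.63

At the optimum either one food covers both requirements or two foods hit both targets exactly; no other combination can be cheaper.
hummus only: max(2.8/1.1, 33/4) = 8.25 servings → $7.01.
almonds only: max(2.8/1.6, 33/6) = 5.5 servings → $6.33.
cheddar only: max(2.8/0.2, 33/8) = 14 servings → $14.00.
cottage cheese only: max(2.8/0.4, 33/11) = 7 servings → $3.85.
hummus + almonds: the both-tight solution has a negative serving — not a feasible corner.
hummus + cheddar with both tight: 1.975 servings and 3.138 servings → $4.82.
hummus + cottage cheese with both tight: 1.676 servings and 2.39 servings → $2.74.
almonds + cheddar with both tight: 1.362 servings and 3.103 servings → $4.67.
almonds + cottage cheese with both tight: 1.158 servings and 2.368 servings → $2.63.
cheddar + cottage cheese: the both-tight solution has a negative serving — not a feasible corner.
The minimum over all feasible corners is $2.63.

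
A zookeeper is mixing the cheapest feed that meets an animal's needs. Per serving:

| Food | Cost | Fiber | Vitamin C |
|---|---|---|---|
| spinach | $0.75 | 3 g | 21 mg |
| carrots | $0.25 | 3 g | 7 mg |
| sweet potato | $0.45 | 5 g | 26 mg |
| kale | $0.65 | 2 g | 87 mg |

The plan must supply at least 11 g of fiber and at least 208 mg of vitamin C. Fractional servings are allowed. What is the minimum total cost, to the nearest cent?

spinach only: max(11/3, 208/21) = 9.905 servings → $7.43.
carrots only: max(11/3, 208/7) = 29.71 servings → $7.43.
sweet potato only: max(11/5, 208/26) = 8 servings → $3.60.
kale only: max(11/2, 208/87) = 5.5 servings → $3.58.
spinach + carrots: the both-tight solution has a negative serving — not a feasible corner.
spinach + sweet potato: intersection lies outside the first quadrant.
spinach + kale with both tight: 2.47 servings and 1.795 servings → $3.02.
carrots + sweet potato: intersection lies outside the first quadrant.
carrots + kale with both tight: 2.19 servings and 2.215 servings → $1.99.
sweet potato + kale with both tight: 1.413 servings and 1.969 servings → $1.92.
So the least-cost plan costs $1.92.

$1.92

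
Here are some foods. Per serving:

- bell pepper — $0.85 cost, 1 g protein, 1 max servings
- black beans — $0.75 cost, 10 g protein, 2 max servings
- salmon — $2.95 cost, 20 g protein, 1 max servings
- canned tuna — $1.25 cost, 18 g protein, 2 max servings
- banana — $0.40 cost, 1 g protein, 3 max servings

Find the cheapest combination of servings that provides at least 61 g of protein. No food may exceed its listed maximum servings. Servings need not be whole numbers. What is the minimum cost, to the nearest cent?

Cost per g of protein: canned tuna $0.0694, black beans $0.0750, salmon $0.1475, banana $0.4000, bell pepper $0.8500.
Take 2 servings of canned tuna: +36.0 g protein for $2.50 (total $2.50, still need 25.0 g).
Take 2 servings of black beans: +20.0 g protein for $1.50 (total $4.00, still need 5.0 g).
Take 0.25 servings of salmon: +5.0 g protein for $0.74 (total $4.74, still need 0.0 g).
Filling from the cheapest source first is optimal under one linear minimum: $4.74.

$4.74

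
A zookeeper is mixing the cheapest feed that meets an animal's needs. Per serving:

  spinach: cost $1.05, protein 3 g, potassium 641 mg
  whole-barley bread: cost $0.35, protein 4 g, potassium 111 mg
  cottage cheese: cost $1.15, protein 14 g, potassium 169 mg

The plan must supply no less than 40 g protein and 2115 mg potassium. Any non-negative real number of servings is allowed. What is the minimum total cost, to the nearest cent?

Two binding constraints pin down two serving amounts, so the optimal mix uses at most two foods. The candidates are each food alone (scaled to the tighter of protein/potassium) and each pair with both constraints tight.
spinach only: max(40/3, 2115/641) = 13.33 servings → $14.00.
whole-barley bread only: max(40/4, 2115/111) = 19.05 servings → $6.67.
cottage cheese only: max(40/14, 2115/169) = 12.51 servings → $14.39.
spinach + whole-barley bread with both tight: 1.802 servings and 8.649 servings → $4.92.
spinach + cottage cheese with both tight: 2.699 servings and 2.279 servings → $5.45.
whole-barley bread + cottage cheese: intersection lies outside the first quadrant.
So the least-cost plan costs $4.92.

$4.92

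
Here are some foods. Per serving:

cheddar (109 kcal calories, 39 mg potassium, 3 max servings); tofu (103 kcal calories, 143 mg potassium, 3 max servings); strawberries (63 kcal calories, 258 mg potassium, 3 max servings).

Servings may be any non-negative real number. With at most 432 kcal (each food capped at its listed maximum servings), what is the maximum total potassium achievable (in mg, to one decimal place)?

Potassium per kcal: strawberries 4.095, tofu 1.388, cheddar 0.3578.
Take 3 servings of strawberries: uses 189 kcal, +774.0 mg potassium (running total 774.0 mg).
Take 2.359 servings of tofu: uses 243 kcal, +337.4 mg potassium (running total 1111.4 mg).
Filling greedily by potassium-per-kcal is optimal for one linear limit, giving 1111.4 mg.

1111.4 mg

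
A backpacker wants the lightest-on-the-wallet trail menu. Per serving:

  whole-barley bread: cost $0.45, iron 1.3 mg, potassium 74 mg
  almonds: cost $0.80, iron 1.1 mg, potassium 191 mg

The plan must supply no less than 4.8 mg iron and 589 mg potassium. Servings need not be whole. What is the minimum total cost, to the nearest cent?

$2.69

whole-barley bread only: max(4.8/1.3, 589/74) = 7.959 servings → $3.58.
almonds only: max(4.8/1.1, 589/191) = 4.364 servings → $3.49.
whole-barley bread + almonds with both tight: 1.611 servings and 2.46 servings → $2.69.
The minimum over all feasible corners is $2.69.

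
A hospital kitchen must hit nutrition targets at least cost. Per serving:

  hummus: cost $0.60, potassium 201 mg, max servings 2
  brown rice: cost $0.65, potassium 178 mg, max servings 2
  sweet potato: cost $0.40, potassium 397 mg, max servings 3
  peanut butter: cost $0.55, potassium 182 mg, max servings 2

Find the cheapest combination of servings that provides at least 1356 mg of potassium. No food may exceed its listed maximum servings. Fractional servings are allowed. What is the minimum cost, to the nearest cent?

Cost per mg of potassium: sweet potato $0.0010, hummus $0.0030, peanut butter $0.0030, brown rice $0.0037.
Take 3 servings of sweet potato: +1191.0 mg potassium for $1.20 (total $1.20, still need 165.0 mg).
Take 0.8209 servings of hummus: +165.0 mg potassium for $0.49 (total $1.69, still need 0.0 mg).
Greedy by cheapest-per-mg is optimal for a single linear constraint, so the minimum cost is $1.69.

$1.69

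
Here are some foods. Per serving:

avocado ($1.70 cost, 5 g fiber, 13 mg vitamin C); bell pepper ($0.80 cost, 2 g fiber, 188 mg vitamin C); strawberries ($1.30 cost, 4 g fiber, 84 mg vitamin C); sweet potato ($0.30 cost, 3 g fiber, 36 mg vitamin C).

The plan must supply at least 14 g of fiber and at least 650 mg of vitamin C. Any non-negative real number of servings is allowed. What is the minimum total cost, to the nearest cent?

$3.16

avocado only: max(14/5, 650/13) = 50 servings → $85.00.
bell pepper only: max(14/2, 650/188) = 7 servings → $5.60.
strawberries only: max(14/4, 650/84) = 7.738 servings → $10.06.
sweet potato only: max(14/3, 650/36) = 18.06 servings → $5.42.
avocado + bell pepper with both tight: 1.457 servings and 3.357 servings → $5.16.
avocado + strawberries: the both-tight solution has a negative serving — not a feasible corner.
avocado + sweet potato: intersection lies outside the first quadrant.
bell pepper + strawberries with both tight: 2.438 servings and 2.281 servings → $4.92.
bell pepper + sweet potato with both tight: 2.939 servings and 2.707 servings → $3.16.
strawberries + sweet potato: intersection lies outside the first quadrant.
So the least-cost plan costs $3.16.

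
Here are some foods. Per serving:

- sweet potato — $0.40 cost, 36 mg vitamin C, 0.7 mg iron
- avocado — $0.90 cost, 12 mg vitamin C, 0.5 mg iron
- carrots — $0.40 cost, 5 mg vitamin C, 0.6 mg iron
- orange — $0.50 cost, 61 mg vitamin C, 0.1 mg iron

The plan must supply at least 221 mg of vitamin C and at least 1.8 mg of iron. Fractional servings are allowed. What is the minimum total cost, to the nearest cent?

$2.05

An LP optimum is at a vertex; with two nutrient constraints at most two foods are used. Check each candidate.
sweet potato only: max(221/36, 1.8/0.7) = 6.139 servings → $2.46.
avocado only: max(221/12, 1.8/0.5) = 18.42 servings → $16.57.
carrots only: max(221/5, 1.8/0.6) = 44.2 servings → $17.68.
orange only: max(221/61, 1.8/0.1) = 18 servings → $9.00.
sweet potato + avocado: the both-tight solution has a negative serving — not a feasible corner.
sweet potato + carrots with both targets exact would need a negative amount; discard.
sweet potato + orange with both tight: 2.243 servings and 2.299 servings → $2.05.
avocado + carrots with both targets exact would need a negative amount; discard.
avocado + orange with both tight: 2.993 servings and 3.034 servings → $4.21.
carrots + orange with both tight: 2.429 servings and 3.424 servings → $2.68.
So the least-cost plan costs $2.05.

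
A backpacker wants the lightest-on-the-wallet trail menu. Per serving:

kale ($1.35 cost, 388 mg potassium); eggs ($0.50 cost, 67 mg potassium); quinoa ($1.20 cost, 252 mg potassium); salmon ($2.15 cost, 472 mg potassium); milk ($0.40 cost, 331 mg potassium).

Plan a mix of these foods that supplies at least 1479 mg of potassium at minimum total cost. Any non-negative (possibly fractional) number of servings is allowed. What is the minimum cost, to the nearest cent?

Cost per mg of potassium: milk $0.0012, kale $0.0035, salmon $0.0046, quinoa $0.0048, eggs $0.0075.
With no serving limits, use only milk: 1479 mg / 331 mg = 4.468 servings × $0.40 = $1.79.

$1.79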